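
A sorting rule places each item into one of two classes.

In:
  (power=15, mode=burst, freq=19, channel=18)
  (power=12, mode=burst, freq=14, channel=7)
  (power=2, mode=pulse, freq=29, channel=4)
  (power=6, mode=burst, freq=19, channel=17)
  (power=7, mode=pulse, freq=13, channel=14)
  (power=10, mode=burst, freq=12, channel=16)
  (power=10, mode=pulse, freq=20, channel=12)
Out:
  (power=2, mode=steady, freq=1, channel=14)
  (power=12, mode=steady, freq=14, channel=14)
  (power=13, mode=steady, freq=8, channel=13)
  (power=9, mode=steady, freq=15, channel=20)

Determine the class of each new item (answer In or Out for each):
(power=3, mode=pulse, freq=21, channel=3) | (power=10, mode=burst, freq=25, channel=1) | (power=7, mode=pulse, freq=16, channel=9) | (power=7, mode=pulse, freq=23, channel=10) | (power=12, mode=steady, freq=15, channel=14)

In, In, In, In, Out

The classifier is using: mode is not steady.
(power=3, mode=pulse, freq=21, channel=3): In (mode is pulse).
(power=10, mode=burst, freq=25, channel=1): In (mode is burst).
(power=7, mode=pulse, freq=16, channel=9): In (mode is pulse).
(power=7, mode=pulse, freq=23, channel=10): In (mode is pulse).
(power=12, mode=steady, freq=15, channel=14): Out (mode is steady).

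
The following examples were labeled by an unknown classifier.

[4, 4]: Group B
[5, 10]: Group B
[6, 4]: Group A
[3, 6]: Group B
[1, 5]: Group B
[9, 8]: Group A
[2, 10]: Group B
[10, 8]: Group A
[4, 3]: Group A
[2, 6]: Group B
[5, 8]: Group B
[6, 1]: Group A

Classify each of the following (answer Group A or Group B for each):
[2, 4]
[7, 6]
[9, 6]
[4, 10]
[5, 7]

Group B, Group A, Group A, Group B, Group B

The distinguishing property — first > second — holds for all the 'Group A' cases and none of the 'Group B' cases.
[2, 4] — 2 < 4, hence Group B.
[7, 6] — 7 > 6, hence Group A.
[9, 6] — 9 > 6, hence Group A.
[4, 10] — 4 < 10, hence Group B.
[5, 7] — 5 < 7, hence Group B.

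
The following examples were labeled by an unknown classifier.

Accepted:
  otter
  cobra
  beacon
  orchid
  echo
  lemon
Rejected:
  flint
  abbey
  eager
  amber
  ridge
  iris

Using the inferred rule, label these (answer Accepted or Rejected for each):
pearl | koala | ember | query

The pattern is that an item is 'Accepted' exactly when: contains 'o'.
pearl: Rejected (no 'o'). koala: Accepted (has 'o'). ember: Rejected (no 'o'). query: Rejected (no 'o').

Rejected, Accepted, Rejected, Rejected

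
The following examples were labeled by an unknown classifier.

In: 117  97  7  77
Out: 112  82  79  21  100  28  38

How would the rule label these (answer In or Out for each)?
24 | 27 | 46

Rule: ends in digit 7. This holds for each 'In' example and fails for each 'Out' one.

Out, In, Out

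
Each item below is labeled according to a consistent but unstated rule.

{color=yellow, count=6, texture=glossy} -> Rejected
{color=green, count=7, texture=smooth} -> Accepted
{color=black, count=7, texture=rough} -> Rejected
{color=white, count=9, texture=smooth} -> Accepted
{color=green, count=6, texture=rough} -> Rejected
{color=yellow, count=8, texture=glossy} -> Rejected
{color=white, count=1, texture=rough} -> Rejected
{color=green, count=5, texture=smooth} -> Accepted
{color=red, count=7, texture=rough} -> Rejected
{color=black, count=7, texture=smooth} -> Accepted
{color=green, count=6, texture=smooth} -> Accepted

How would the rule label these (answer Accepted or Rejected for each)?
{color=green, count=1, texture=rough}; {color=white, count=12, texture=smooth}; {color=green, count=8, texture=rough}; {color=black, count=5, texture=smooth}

Rejected, Accepted, Rejected, Accepted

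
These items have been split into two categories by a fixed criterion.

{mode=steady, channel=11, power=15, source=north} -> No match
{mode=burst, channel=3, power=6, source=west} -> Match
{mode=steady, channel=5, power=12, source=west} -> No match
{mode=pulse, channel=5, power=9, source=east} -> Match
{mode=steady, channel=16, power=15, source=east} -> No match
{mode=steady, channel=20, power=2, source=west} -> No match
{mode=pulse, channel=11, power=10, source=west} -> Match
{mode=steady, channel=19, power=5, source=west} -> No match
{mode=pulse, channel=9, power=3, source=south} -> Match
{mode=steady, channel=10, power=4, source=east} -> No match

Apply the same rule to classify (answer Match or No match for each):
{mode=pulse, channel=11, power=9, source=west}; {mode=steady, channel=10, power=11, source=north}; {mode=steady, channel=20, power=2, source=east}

Match, No match, No match

'Match' ⟺ mode is not steady.
Match: {mode=pulse, channel=11, power=9, source=west}, since mode is pulse.
No match: {mode=steady, channel=10, power=11, source=north}, since mode is steady.
No match: {mode=steady, channel=20, power=2, source=east}, since mode is steady.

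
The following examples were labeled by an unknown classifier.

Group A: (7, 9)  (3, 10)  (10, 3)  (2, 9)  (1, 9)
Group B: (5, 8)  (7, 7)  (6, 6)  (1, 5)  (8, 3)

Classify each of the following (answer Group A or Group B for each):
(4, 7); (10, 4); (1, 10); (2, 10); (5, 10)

Group B, Group A, Group A, Group A, Group A

One predicate separates the groups cleanly: max ≥ 9.
(4, 7): max 7, lacks this property → Group B.
(10, 4): max 10, passes → Group A.
(1, 10): max 10, passes → Group A.
(2, 10): max 10, passes → Group A.
(5, 10): max 10, passes → Group A.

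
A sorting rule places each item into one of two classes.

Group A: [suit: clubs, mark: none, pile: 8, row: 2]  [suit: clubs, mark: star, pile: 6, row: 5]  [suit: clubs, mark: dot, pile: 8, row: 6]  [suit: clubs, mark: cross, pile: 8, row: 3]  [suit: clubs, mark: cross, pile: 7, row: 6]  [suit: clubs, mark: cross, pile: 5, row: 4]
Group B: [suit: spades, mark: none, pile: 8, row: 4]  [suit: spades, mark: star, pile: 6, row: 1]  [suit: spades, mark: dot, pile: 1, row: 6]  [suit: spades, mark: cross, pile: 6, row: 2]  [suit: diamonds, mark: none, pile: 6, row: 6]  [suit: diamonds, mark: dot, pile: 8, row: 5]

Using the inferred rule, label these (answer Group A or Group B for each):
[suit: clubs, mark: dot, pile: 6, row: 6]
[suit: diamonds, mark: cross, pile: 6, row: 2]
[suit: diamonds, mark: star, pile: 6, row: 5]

The pattern is that an item is 'Group A' exactly when: suit is clubs.
[suit: clubs, mark: dot, pile: 6, row: 6]: suit is clubs — matches, so Group A. [suit: diamonds, mark: cross, pile: 6, row: 2]: suit is diamonds — doesn't qualify, so Group B. [suit: diamonds, mark: star, pile: 6, row: 5]: suit is diamonds — doesn't qualify, so Group B.

Group A, Group B, Group B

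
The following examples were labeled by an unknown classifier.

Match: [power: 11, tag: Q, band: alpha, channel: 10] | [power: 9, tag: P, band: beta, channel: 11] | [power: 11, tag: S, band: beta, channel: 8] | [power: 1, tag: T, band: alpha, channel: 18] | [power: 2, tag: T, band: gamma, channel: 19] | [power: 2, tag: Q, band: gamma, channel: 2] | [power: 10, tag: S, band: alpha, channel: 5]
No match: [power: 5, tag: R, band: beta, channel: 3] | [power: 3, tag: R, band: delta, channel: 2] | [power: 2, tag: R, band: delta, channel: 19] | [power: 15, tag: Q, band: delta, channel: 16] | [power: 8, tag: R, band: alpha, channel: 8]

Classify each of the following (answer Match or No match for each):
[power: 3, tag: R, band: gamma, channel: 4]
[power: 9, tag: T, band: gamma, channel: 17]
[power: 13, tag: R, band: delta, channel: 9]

No match, Match, No match

The simplest hypothesis consistent with all the labels is: tag is not R AND power ≤ 11.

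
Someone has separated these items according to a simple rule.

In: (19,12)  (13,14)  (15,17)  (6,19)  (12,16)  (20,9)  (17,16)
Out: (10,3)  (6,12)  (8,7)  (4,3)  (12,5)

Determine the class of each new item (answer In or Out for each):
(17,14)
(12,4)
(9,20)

One predicate separates the groups cleanly: sum ≥ 25.
(17,14): In (17+14 = 31). (12,4): Out (12+4 = 16). (9,20): In (9+20 = 29).

In, Out, In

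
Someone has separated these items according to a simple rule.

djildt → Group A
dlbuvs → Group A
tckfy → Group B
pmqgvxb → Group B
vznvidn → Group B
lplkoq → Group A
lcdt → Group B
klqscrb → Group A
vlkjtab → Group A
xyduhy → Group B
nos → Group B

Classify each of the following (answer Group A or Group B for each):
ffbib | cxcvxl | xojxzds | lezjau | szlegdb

A rule that fits every label: length ≥ 5 AND contains 'l' — true of each 'Group A' example, false of each 'Group B' one.
ffbib: length 5, no 'l' — lacks this property, so Group B.
cxcvxl: length 6, has 'l' — satisfies this, so Group A.
xojxzds: length 7, no 'l' — lacks this property, so Group B.
lezjau: length 6, has 'l' — satisfies this, so Group A.
szlegdb: length 7, has 'l' — satisfies this, so Group A.

Group B, Group A, Group B, Group A, Group A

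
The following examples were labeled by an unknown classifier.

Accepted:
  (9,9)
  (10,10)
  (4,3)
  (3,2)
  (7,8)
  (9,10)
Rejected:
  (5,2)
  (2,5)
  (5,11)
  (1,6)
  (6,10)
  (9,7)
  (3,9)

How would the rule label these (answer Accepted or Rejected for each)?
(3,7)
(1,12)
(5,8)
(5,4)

Rejected, Rejected, Rejected, Accepted

Rule: |first − second| ≤ 1. This holds for each 'Accepted' example and fails for each 'Rejected' one.
(3,7) — |3−7| = 4, hence Rejected. (1,12) — |1−12| = 11, hence Rejected. (5,8) — |5−8| = 3, hence Rejected. (5,4) — |5−4| = 1, hence Accepted.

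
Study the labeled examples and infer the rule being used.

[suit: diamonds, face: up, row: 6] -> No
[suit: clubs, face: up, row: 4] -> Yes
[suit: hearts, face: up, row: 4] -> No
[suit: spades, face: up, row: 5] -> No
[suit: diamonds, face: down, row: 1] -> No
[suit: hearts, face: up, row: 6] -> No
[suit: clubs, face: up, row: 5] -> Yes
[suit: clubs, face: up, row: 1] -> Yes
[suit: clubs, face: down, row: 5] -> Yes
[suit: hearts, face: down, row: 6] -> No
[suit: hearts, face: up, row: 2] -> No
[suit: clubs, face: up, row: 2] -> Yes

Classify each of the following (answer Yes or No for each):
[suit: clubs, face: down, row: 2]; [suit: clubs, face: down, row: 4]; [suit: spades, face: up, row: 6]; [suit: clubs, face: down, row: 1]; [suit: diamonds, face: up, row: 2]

The common property of the 'Yes' items is: suit is clubs. No 'No' item has it.
Yes: [suit: clubs, face: down, row: 2], since suit is clubs.
Yes: [suit: clubs, face: down, row: 4], since suit is clubs.
No: [suit: spades, face: up, row: 6], since suit is spades.
Yes: [suit: clubs, face: down, row: 1], since suit is clubs.
No: [suit: diamonds, face: up, row: 2], since suit is diamonds.

Yes, Yes, No, Yes, No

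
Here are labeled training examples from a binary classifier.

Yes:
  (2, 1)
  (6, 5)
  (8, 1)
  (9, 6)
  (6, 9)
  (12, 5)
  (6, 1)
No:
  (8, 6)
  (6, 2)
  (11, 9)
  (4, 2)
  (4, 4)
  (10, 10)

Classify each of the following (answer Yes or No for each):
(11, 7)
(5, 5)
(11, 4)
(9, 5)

No, No, Yes, No

Comparing the two groups points to one rule — sum is odd.
(11, 7): 11+7 = 18, doesn't match → No. (5, 5): 5+5 = 10, doesn't match → No. (11, 4): 11+4 = 15, fits → Yes. (9, 5): 9+5 = 14, doesn't match → No.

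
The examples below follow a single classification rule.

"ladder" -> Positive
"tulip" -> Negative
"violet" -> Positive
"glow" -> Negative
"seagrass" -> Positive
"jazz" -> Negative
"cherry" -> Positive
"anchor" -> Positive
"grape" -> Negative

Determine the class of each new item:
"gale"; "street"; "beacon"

Negative, Positive, Positive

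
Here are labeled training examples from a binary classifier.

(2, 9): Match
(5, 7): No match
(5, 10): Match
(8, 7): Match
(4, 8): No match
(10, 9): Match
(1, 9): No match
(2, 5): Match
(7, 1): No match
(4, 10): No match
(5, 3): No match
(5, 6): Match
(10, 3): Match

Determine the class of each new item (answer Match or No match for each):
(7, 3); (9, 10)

No match, Match

The rule appears to be: sum is odd.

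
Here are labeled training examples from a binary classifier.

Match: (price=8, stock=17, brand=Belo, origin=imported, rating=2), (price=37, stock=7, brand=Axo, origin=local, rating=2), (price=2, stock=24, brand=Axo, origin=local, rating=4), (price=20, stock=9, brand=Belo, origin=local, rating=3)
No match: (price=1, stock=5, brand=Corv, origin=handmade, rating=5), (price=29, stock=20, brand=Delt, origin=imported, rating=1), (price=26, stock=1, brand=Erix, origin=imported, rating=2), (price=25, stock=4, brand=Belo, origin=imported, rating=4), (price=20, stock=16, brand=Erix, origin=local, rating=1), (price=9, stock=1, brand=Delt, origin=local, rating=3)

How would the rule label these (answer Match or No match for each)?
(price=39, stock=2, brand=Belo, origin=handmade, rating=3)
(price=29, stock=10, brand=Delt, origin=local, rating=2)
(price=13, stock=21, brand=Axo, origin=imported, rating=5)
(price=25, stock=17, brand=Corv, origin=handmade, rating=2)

No match, Match, Match, Match

All 'Match' examples share one property — stock ≥ 7 AND rating ≥ 2 — and every 'No match' example lacks it.
(price=39, stock=2, brand=Belo, origin=handmade, rating=3) — stock = 2, rating = 3, hence No match. (price=29, stock=10, brand=Delt, origin=local, rating=2) — stock = 10, rating = 2, hence Match. (price=13, stock=21, brand=Axo, origin=imported, rating=5) — stock = 21, rating = 5, hence Match. (price=25, stock=17, brand=Corv, origin=handmade, rating=2) — stock = 17, rating = 2, hence Match.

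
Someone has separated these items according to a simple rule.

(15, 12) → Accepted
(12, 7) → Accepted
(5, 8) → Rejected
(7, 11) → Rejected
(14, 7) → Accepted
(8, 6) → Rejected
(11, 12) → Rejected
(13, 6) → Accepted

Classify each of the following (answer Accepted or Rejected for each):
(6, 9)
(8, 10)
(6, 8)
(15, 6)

Rejected, Rejected, Rejected, Accepted

The simplest hypothesis consistent with all the labels is: first ≥ 12.
(6, 9): first 6 — fails this test, so Rejected. (8, 10): first 8 — fails this test, so Rejected. (6, 8): first 6 — fails this test, so Rejected. (15, 6): first 15 — matches, so Accepted.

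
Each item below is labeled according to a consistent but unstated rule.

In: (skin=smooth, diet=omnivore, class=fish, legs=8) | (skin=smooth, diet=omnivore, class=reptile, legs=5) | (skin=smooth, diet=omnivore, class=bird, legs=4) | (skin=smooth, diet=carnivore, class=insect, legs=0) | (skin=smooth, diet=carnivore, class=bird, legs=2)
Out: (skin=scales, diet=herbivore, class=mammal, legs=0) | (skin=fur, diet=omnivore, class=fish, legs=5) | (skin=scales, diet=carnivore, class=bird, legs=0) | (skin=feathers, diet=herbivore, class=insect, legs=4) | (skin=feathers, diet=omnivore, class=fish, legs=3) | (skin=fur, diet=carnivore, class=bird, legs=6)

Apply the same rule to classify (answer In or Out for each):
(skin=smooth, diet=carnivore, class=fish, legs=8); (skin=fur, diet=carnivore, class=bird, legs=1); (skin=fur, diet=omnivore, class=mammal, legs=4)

In, Out, Out

Looking at the examples, the only property every 'In' case has and every 'Out' case lacks is: skin is smooth.
(skin=smooth, diet=carnivore, class=fish, legs=8): skin is smooth, qualifies → In.
(skin=fur, diet=carnivore, class=bird, legs=1): skin is fur, does not satisfy this → Out.
(skin=fur, diet=omnivore, class=mammal, legs=4): skin is fur, does not satisfy this → Out.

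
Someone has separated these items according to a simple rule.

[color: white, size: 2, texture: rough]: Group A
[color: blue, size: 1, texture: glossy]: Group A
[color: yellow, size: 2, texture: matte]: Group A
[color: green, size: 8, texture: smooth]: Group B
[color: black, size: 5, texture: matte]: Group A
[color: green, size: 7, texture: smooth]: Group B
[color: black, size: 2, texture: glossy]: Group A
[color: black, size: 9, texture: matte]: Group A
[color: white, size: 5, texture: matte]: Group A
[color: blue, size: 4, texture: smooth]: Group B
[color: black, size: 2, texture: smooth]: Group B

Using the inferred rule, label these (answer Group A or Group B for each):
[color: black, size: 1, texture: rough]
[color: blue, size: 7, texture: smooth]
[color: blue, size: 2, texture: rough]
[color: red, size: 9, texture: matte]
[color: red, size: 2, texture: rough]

Group A, Group B, Group A, Group A, Group A

Checking candidate rules against both groups, what survives is: texture is not smooth.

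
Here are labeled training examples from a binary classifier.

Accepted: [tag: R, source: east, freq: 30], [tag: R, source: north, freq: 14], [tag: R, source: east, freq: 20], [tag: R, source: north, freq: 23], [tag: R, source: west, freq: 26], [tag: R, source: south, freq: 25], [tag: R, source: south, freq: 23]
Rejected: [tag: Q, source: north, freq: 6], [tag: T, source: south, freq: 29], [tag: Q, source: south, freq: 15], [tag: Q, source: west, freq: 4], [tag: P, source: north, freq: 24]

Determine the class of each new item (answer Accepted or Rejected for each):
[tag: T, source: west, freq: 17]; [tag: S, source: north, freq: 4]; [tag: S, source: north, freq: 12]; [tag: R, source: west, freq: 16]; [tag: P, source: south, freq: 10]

Rejected, Rejected, Rejected, Accepted, Rejected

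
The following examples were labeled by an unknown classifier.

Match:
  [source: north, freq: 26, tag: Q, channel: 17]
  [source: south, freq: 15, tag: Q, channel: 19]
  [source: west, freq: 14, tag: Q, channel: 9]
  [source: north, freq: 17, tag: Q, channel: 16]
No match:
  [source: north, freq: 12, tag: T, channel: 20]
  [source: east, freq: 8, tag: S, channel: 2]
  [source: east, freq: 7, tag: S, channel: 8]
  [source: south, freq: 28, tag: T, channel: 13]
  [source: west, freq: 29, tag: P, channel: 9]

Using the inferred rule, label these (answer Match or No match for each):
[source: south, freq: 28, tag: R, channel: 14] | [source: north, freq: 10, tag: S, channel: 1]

Checking candidate rules against both groups, what survives is: tag is Q.
[source: south, freq: 28, tag: R, channel: 14] → tag is R → No match.
[source: north, freq: 10, tag: S, channel: 1] → tag is S → No match.

No match, No match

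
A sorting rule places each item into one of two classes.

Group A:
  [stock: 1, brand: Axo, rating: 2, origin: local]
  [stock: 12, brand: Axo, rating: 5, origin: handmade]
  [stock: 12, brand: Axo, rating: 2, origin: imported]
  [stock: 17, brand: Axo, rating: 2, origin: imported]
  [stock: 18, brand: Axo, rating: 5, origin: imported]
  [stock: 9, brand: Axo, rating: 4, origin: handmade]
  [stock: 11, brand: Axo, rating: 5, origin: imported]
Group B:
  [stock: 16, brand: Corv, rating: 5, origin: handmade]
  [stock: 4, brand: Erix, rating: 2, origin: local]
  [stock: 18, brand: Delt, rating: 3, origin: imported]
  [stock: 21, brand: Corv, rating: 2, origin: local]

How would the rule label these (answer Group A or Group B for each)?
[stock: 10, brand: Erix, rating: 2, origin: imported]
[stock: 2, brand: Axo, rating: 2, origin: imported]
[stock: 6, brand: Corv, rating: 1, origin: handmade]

Group B, Group A, Group B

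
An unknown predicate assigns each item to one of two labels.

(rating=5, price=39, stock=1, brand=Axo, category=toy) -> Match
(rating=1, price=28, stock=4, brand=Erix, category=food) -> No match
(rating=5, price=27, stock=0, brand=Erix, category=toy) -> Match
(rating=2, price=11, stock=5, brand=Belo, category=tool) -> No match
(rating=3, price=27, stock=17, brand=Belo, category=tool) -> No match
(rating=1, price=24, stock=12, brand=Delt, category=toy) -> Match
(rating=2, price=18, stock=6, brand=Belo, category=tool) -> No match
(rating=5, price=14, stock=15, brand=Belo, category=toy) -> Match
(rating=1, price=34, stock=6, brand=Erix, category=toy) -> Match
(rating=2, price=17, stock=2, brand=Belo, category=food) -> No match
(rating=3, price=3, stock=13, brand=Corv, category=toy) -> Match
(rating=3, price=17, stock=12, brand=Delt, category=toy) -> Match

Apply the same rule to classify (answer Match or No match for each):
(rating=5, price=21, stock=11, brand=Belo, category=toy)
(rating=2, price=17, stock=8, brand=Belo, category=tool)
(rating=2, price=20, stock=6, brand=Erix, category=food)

Checking candidate rules against both groups, what survives is: category is toy.
(rating=5, price=21, stock=11, brand=Belo, category=toy) — category is toy, hence Match. (rating=2, price=17, stock=8, brand=Belo, category=tool) — category is tool, hence No match. (rating=2, price=20, stock=6, brand=Erix, category=food) — category is food, hence No match.

Match, No match, No match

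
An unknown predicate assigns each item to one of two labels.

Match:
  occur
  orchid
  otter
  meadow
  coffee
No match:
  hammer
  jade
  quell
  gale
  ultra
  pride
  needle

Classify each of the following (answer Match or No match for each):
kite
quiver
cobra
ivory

One predicate separates the groups cleanly: contains 'o'.

No match, No match, Match, Match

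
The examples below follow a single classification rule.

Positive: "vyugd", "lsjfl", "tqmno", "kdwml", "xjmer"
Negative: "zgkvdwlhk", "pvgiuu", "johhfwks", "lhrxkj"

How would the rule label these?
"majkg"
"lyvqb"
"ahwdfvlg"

Positive, Positive, Negative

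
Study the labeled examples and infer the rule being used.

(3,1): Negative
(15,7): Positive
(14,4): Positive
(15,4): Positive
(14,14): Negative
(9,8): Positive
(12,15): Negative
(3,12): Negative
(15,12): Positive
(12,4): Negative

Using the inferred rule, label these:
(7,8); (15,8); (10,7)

Negative, Positive, Positive

'Positive' ⟺ first > second AND sum ≥ 17.
(7,8): 7 < 8, 7+8 = 15, fails this test → Negative. (15,8): 15 > 8, 15+8 = 23, passes → Positive. (10,7): 10 > 7, 10+7 = 17, passes → Positive.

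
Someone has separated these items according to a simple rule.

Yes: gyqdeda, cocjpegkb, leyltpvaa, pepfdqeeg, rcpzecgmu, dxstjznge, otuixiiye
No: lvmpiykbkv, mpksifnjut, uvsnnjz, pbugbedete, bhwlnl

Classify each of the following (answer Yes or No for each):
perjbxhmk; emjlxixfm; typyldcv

Yes, Yes, No

A rule that fits every label: odd length AND contains 'e' — true of each 'Yes' example, false of each 'No' one.
perjbxhmk: Yes (length 9, has 'e'). emjlxixfm: Yes (length 9, has 'e'). typyldcv: No (length 8, no 'e').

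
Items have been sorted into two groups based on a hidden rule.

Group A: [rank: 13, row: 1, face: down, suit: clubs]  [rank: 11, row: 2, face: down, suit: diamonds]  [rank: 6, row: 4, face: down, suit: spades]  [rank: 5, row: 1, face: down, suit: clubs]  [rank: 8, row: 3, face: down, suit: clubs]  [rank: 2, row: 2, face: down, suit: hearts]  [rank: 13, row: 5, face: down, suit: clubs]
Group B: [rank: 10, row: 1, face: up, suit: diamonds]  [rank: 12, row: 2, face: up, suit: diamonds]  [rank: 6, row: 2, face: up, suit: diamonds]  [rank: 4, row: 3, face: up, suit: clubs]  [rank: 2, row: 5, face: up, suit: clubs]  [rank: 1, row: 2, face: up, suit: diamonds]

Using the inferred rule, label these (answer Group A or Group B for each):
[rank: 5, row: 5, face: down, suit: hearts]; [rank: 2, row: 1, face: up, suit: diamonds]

The pattern is that an item is 'Group A' exactly when: face is down.

Group A, Group B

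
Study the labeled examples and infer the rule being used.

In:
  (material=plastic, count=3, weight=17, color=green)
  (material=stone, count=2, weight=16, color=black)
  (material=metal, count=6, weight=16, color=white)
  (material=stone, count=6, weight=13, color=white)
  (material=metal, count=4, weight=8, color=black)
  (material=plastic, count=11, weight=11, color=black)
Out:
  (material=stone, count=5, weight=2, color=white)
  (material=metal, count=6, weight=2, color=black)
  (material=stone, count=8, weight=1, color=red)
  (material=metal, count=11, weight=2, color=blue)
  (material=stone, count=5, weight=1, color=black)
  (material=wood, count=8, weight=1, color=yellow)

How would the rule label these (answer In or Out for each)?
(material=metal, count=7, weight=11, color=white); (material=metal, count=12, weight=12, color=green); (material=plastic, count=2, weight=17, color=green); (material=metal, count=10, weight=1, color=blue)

In, In, In, Out

Rule: weight ≥ 8. This holds for each 'In' example and fails for each 'Out' one.
(material=metal, count=7, weight=11, color=white) — weight = 11, hence In.
(material=metal, count=12, weight=12, color=green) — weight = 12, hence In.
(material=plastic, count=2, weight=17, color=green) — weight = 17, hence In.
(material=metal, count=10, weight=1, color=blue) — weight = 1, hence Out.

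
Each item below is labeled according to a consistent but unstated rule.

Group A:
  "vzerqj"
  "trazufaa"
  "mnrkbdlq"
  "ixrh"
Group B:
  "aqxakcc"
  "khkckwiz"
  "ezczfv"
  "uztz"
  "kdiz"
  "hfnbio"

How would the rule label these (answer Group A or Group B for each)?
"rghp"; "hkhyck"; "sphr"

All 'Group A' examples share one property — contains 'r' — and every 'Group B' example lacks it.
"rghp": has 'r' — qualifies, so Group A. "hkhyck": no 'r' — doesn't match, so Group B. "sphr": has 'r' — qualifies, so Group A.

Group A, Group B, Group A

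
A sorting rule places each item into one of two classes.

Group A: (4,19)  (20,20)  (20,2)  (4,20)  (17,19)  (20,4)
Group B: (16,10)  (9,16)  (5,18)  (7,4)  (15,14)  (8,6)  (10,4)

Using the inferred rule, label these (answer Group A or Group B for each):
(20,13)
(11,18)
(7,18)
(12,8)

Group A, Group B, Group B, Group B

Rule: max ≥ 19. This holds for each 'Group A' example and fails for each 'Group B' one.
(20,13): max 20 — checks out, so Group A. (11,18): max 18 — does not satisfy this, so Group B. (7,18): max 18 — does not satisfy this, so Group B. (12,8): max 12 — does not satisfy this, so Group B.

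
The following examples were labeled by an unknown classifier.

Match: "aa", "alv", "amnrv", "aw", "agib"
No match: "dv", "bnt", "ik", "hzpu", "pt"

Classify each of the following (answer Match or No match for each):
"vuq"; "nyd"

The common property of the 'Match' items is: contains 'a'. No 'No match' item has it.
"vuq": No match (no 'a'). "nyd": No match (no 'a').

No match, No match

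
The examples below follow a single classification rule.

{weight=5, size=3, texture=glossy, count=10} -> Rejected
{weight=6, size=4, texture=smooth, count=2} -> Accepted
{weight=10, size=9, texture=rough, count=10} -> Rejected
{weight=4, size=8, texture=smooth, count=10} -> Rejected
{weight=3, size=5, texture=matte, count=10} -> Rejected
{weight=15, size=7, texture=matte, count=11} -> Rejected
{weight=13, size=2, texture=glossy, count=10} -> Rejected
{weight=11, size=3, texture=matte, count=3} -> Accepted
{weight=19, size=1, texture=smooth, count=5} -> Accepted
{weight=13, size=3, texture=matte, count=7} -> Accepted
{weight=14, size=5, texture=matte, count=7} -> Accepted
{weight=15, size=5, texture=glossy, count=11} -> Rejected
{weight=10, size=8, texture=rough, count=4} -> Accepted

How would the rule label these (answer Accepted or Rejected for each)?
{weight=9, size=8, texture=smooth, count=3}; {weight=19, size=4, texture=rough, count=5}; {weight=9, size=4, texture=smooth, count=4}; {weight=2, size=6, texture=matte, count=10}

Accepted, Accepted, Accepted, Rejected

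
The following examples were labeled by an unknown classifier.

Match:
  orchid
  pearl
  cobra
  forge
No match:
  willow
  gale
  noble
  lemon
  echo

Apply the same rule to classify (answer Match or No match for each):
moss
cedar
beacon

No match, Match, No match

Looking at the examples, the only property every 'Match' case has and every 'No match' case lacks is: contains 'r'.
moss: no 'r' — does not satisfy this, so No match. cedar: has 'r' — checks out, so Match. beacon: no 'r' — does not satisfy this, so No match.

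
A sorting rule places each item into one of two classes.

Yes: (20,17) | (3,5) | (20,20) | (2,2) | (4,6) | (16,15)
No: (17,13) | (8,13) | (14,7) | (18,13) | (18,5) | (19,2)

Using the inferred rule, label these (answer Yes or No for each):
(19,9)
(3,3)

One predicate separates the groups cleanly: |first − second| ≤ 3.
(19,9): |19−9| = 10 — doesn't match, so No. (3,3): |3−3| = 0 — qualifies, so Yes.

No, Yes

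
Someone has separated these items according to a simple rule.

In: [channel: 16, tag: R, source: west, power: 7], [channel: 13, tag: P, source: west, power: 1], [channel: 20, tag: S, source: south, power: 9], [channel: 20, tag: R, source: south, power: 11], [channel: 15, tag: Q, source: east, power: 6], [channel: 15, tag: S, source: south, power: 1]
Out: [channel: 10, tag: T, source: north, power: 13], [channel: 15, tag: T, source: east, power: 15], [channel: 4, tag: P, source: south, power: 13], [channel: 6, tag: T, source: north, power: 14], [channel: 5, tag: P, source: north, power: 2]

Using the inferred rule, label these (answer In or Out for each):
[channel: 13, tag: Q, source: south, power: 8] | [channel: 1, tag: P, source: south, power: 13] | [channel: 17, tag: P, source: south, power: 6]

In, Out, In

The pattern is that an item is 'In' exactly when: channel ≥ 6 AND power ≤ 11.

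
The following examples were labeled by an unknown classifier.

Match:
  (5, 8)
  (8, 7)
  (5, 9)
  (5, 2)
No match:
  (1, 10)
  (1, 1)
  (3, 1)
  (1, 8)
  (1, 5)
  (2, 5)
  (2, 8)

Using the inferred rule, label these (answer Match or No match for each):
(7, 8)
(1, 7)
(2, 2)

Match, No match, No match

The pattern is that an item is 'Match' exactly when: first ≥ 5.
(7, 8): Match (first 7). (1, 7): No match (first 1). (2, 2): No match (first 2).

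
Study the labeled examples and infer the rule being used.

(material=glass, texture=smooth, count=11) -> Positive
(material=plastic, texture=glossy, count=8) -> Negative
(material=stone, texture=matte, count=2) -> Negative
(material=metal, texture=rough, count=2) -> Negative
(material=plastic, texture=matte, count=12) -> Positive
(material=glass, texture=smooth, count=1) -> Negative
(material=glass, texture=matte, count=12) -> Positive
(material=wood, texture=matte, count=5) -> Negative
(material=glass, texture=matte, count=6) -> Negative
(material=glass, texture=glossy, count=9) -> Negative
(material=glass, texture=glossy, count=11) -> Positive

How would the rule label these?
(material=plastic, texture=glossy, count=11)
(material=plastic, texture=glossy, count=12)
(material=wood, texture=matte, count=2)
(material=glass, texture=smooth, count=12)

Positive, Positive, Negative, Positive

Every 'Positive' example satisfies: count ≥ 11. None of the 'Negative' examples do.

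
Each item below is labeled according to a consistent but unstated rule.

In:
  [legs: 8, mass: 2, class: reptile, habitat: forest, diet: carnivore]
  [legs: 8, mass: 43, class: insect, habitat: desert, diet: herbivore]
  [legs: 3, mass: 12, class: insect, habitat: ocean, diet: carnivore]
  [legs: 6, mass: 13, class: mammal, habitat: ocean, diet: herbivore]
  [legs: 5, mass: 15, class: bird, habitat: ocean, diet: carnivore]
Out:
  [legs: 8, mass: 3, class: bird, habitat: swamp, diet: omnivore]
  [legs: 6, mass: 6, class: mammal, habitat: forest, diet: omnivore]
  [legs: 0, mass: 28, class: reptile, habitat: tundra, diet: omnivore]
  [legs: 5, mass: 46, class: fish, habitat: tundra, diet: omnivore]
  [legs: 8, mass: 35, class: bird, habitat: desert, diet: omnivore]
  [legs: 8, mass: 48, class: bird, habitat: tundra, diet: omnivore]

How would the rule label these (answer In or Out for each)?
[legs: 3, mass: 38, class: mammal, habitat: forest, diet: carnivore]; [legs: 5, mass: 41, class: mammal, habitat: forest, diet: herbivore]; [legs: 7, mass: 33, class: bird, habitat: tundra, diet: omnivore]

The distinguishing property — diet is not omnivore — holds for all the 'In' cases and none of the 'Out' cases.
[legs: 3, mass: 38, class: mammal, habitat: forest, diet: carnivore]: In (diet is carnivore).
[legs: 5, mass: 41, class: mammal, habitat: forest, diet: herbivore]: In (diet is herbivore).
[legs: 7, mass: 33, class: bird, habitat: tundra, diet: omnivore]: Out (diet is omnivore).

In, In, Out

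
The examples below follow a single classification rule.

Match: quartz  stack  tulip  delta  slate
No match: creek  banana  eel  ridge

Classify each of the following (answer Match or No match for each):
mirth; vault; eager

The classifier is using: contains 't'.

Match, Match, No match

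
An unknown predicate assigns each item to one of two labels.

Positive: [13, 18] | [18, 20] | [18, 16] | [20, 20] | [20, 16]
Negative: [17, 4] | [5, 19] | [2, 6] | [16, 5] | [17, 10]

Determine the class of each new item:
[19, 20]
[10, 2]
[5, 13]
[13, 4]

All 'Positive' examples share one property — sum ≥ 31 — and every 'Negative' example lacks it.
[19, 20] — 19+20 = 39, hence Positive. [10, 2] — 10+2 = 12, hence Negative. [5, 13] — 5+13 = 18, hence Negative. [13, 4] — 13+4 = 17, hence Negative.

Positive, Negative, Negative, Negative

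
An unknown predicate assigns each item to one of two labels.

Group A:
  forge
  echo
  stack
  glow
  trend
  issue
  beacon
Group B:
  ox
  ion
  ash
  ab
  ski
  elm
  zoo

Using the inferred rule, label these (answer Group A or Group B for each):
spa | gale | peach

Group B, Group A, Group A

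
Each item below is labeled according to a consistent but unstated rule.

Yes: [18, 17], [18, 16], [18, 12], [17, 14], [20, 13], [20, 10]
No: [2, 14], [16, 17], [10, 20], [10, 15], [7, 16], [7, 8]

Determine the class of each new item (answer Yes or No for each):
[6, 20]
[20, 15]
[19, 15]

A rule that fits every label: first > second — true of each 'Yes' example, false of each 'No' one.
[6, 20]: 6 < 20, fails this test → No.
[20, 15]: 20 > 15, satisfies this → Yes.
[19, 15]: 19 > 15, satisfies this → Yes.

No, Yes, Yes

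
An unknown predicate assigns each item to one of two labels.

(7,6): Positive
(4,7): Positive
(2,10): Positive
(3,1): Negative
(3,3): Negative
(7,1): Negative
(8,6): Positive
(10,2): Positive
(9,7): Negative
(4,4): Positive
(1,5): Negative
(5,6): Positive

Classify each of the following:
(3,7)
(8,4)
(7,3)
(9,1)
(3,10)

Rule: product is even. This holds for each 'Positive' example and fails for each 'Negative' one.
(3,7) — 3·7 = 21, hence Negative. (8,4) — 8·4 = 32, hence Positive. (7,3) — 7·3 = 21, hence Negative. (9,1) — 9·1 = 9, hence Negative. (3,10) — 3·10 = 30, hence Positive.

Negative, Positive, Negative, Negative, Positive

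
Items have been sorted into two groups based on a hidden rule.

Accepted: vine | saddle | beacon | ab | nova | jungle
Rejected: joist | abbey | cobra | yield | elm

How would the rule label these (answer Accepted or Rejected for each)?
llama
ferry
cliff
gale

Rejected, Rejected, Rejected, Accepted

All 'Accepted' examples share one property — even length — and every 'Rejected' example lacks it.
llama: length 5, does not fit → Rejected. ferry: length 5, does not fit → Rejected. cliff: length 5, does not fit → Rejected. gale: length 4, satisfies this → Accepted.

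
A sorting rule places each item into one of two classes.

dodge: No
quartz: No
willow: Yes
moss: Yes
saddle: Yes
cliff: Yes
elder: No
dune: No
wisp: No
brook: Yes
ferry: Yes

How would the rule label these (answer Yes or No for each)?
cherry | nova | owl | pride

One predicate separates the groups cleanly: has a double letter.

Yes, No, No, No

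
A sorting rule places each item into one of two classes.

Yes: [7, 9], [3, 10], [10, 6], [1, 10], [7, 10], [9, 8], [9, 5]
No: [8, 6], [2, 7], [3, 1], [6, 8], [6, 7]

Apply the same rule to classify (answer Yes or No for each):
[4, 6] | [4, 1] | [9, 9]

No, No, Yes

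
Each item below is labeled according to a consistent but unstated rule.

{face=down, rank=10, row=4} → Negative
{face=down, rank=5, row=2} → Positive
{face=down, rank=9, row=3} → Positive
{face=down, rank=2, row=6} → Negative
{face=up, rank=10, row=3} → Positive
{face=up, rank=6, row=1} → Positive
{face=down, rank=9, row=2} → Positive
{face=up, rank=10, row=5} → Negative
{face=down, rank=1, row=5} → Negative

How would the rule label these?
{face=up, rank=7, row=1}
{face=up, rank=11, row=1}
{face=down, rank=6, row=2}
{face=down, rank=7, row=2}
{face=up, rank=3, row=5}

A rule that fits every label: row ≤ 3 — true of each 'Positive' example, false of each 'Negative' one.
{face=up, rank=7, row=1}: Positive (row = 1).
{face=up, rank=11, row=1}: Positive (row = 1).
{face=down, rank=6, row=2}: Positive (row = 2).
{face=down, rank=7, row=2}: Positive (row = 2).
{face=up, rank=3, row=5}: Negative (row = 5).

Positive, Positive, Positive, Positive, Negative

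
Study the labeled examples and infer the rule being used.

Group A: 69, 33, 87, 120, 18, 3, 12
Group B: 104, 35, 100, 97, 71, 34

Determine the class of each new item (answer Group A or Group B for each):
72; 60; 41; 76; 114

Group A, Group A, Group B, Group B, Group A

A rule that fits every label: multiple of 3 — true of each 'Group A' example, false of each 'Group B' one.
72: Group A (72 = 3·24). 60: Group A (60 = 3·20). 41: Group B (41 = 3·13 + 2). 76: Group B (76 = 3·25 + 1). 114: Group A (114 = 3·38).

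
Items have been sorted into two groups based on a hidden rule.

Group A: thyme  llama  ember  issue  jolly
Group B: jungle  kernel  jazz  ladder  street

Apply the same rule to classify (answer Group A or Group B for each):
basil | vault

Group A, Group A

Every 'Group A' example satisfies: odd length. None of the 'Group B' examples do.
basil → length 5 → Group A.
vault → length 5 → Group A.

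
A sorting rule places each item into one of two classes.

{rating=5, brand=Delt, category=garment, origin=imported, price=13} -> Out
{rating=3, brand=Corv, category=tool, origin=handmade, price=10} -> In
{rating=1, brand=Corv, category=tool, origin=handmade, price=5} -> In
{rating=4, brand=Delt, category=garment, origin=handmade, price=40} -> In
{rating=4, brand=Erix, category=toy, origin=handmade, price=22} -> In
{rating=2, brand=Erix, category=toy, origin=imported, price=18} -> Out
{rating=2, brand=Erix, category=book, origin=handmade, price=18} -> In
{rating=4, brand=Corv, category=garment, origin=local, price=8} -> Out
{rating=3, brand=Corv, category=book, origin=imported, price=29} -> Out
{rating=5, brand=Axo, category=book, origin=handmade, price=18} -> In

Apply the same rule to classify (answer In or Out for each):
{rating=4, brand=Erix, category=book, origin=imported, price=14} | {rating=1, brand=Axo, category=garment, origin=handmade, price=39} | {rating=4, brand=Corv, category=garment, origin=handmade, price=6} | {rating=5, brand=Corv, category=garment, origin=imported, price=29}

Out, In, In, Out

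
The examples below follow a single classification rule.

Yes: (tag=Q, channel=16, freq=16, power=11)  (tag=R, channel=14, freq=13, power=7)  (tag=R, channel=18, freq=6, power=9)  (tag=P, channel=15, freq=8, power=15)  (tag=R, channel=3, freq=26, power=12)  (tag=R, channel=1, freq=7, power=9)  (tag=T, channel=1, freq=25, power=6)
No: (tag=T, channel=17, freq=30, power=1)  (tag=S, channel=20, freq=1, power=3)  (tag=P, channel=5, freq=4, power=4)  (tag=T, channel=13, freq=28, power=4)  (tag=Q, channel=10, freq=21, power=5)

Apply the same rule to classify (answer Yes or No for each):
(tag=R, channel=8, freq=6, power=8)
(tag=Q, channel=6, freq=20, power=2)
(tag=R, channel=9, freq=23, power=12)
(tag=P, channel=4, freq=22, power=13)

The rule appears to be: power ≥ 6.
Yes: (tag=R, channel=8, freq=6, power=8), since power = 8. No: (tag=Q, channel=6, freq=20, power=2), since power = 2. Yes: (tag=R, channel=9, freq=23, power=12), since power = 12. Yes: (tag=P, channel=4, freq=22, power=13), since power = 13.

Yes, No, Yes, Yes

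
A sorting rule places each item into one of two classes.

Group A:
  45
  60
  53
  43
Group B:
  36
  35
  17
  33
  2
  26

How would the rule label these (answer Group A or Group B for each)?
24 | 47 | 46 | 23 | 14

Group B, Group A, Group A, Group B, Group B

The simplest hypothesis consistent with all the labels is: at least 43.
Group B: 24, since 24 < 43.
Group A: 47, since 47 ≥ 43.
Group A: 46, since 46 ≥ 43.
Group B: 23, since 23 < 43.
Group B: 14, since 14 < 43.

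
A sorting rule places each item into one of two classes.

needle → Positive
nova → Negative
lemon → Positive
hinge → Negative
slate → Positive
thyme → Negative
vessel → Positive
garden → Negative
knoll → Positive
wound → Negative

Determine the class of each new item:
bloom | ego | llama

Positive, Negative, Positive

A rule that fits every label: contains 'l' — true of each 'Positive' example, false of each 'Negative' one.
bloom: Positive (has 'l').
ego: Negative (no 'l').
llama: Positive (has 'l').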